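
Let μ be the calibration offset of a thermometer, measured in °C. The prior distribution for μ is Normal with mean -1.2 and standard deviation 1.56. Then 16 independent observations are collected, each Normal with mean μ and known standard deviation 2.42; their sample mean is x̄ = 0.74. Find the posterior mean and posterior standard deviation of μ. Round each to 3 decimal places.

With known σ, the Normal prior is conjugate. Weight on the data is w = (n/σ²)/(n/σ² + 1/τ₀²) = 2.73205/(2.73205+0.410914) = 0.86926.
Posterior mean = w·x̄ + (1−w)·μ₀ = 0.86926·0.74 + 0.13074·-1.2 = 0.486. Posterior variance = 1/(2.73205+0.410914) = 0.318171, so SD = 0.564.

Posterior mean ≈ 0.486; posterior SD ≈ 0.564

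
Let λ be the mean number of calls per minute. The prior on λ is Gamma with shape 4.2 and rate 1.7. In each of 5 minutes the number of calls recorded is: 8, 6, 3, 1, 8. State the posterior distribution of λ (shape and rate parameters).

Total count ∑xᵢ = 26 over n = 5 minutes.
Gamma is conjugate to the Poisson likelihood: posterior is Gamma(shape = 4.2+26 = 30.2, rate = 1.7+5 = 6.7).

Posterior: Gamma(shape=30.2, rate=6.7)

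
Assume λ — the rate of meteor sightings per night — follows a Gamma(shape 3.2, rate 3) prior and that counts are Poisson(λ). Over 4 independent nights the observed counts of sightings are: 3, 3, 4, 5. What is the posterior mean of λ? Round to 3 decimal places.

The Poisson likelihood adds the total count to the shape and the number of exposure periods to the rate. Here ∑xᵢ = 15 and n = 4, so shape 3.2→18.2 and rate 3→7.
E[λ | data] = 18.2/7 = 2.600.

Posterior mean ≈ 2.600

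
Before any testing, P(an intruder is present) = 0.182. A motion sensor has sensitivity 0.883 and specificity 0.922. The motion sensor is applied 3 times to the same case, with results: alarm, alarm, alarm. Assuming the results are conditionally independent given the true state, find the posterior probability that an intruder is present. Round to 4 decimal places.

With H the event that an intruder is present, the joint likelihood of the observed sequence is P(data|H) = 0.883·0.883·0.883 = 0.68847 and P(data|¬H) = 0.078·0.078·0.078 = 0.00047455.
Bayes: P(H|data) = 0.182·0.68847 / (0.182·0.68847 + 0.818·0.00047455) = 0.12530/0.12569 = 0.9969.

Posterior P(H) ≈ 0.9969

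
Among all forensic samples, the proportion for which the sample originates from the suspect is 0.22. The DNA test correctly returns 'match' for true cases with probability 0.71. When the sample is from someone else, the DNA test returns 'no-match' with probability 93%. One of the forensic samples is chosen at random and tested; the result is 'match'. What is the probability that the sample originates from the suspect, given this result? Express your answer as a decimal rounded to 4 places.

Write H for 'the sample originates from the suspect'. Prior odds H:¬H = 0.22/0.78 = 0.28205. For the 'match' outcome, the likelihood ratio is 0.71/0.07 = 10.143.
Posterior odds = 0.28205 × 10.143 = 2.8608, so P(H|E) = 2.8608/(1+2.8608) = 0.7410.

P(H | E) ≈ 0.7410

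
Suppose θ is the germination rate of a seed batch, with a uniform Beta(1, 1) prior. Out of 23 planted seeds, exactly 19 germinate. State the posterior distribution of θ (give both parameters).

Posterior: Beta(20, 5)

Observing 19 successes and 4 failures updates Beta(1, 1) by adding the success and failure counts to the two shape parameters: α = 1+19 = 20, β = 1+4 = 5.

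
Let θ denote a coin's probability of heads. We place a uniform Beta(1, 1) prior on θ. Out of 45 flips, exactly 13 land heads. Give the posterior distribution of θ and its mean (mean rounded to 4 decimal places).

Observing 13 successes and 32 failures updates Beta(1, 1) by adding the success and failure counts to the two shape parameters: α = 1+13 = 14, β = 1+32 = 33.
E[θ | data] = 14/(14+33) = 0.2979.

Posterior: Beta(14, 33); mean ≈ 0.2979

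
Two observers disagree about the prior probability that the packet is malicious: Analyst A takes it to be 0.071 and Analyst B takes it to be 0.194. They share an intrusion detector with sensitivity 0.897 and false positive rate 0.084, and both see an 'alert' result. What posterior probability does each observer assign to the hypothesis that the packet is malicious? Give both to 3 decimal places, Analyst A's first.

P('+'|H) = 0.897, P('+'|¬H) = 0.084.
Analyst A: numerator 0.897·0.071 = 0.063687; evidence = 0.063687+0.084·0.929 = 0.14172; posterior = 0.449.
Analyst B: numerator 0.897·0.194 = 0.17402; evidence = 0.17402+0.084·0.806 = 0.24172; posterior = 0.720.

Analyst A: 0.449; Analyst B: 0.720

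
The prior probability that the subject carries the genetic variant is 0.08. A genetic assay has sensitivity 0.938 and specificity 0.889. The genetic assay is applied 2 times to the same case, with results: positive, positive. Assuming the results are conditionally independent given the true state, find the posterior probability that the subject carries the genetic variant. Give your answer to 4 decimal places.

Posterior P(H) ≈ 0.8613

Let H be the event that the subject carries the genetic variant; start with P(H) = 0.08. P('positive'|H) = 0.938, P('positive'|¬H) = 0.111.
Update on result 1 ('positive'): P(H) ← 0.938·0.0800 / (0.938·0.0800 + 0.111·0.9200) = 0.075040/0.17716 = 0.4236.
Update on result 2 ('positive'): P(H) ← 0.938·0.4236 / (0.938·0.4236 + 0.111·0.5764) = 0.39731/0.46129 = 0.8613.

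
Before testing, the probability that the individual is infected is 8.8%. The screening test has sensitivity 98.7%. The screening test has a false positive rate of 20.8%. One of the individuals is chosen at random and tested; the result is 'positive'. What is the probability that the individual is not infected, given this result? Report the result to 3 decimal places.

Write H for 'the individual is infected'. Prior odds H:¬H = 0.088/0.912 = 0.096491. For the 'positive' outcome, the likelihood ratio is 0.987/0.208 = 4.7452.
Posterior odds = 0.096491 × 4.7452 = 0.45787, so P(H|E) = 0.45787/(1+0.45787) = 0.314. Then P(¬H|E) = 1 − 0.314 = 0.686.

P(¬H | E) ≈ 0.686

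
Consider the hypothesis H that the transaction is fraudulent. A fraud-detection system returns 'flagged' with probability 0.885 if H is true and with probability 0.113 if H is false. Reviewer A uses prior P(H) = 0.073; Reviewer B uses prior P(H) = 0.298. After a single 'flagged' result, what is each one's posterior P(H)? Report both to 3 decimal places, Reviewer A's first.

Reviewer A: 0.381; Reviewer B: 0.769

P('+'|H) = 0.885, P('+'|¬H) = 0.113.
Reviewer A: numerator 0.885·0.073 = 0.064605; evidence = 0.064605+0.113·0.927 = 0.16936; posterior = 0.381.
Reviewer B: numerator 0.885·0.298 = 0.26373; evidence = 0.26373+0.113·0.702 = 0.34306; posterior = 0.769.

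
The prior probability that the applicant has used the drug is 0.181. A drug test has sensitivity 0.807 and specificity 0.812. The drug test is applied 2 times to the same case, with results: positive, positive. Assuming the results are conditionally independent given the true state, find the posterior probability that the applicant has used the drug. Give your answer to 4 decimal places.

Let H be the event that the applicant has used the drug; start with P(H) = 0.181. P('positive'|H) = 0.807, P('positive'|¬H) = 0.188.
Update on result 1 ('positive'): P(H) ← 0.807·0.1810 / (0.807·0.1810 + 0.188·0.8190) = 0.14607/0.30004 = 0.4868.
Update on result 2 ('positive'): P(H) ← 0.807·0.4868 / (0.807·0.4868 + 0.188·0.5132) = 0.39287/0.48935 = 0.8028.

Posterior P(H) ≈ 0.8028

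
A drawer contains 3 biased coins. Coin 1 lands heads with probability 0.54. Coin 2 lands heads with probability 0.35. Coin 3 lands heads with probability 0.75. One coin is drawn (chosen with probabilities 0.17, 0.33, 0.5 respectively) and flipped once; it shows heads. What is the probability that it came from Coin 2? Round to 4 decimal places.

P(heads|C1) = 0.54; P(heads|C2) = 0.35; P(heads|C3) = 0.75.
Prior × likelihood for each source: 0.17·0.54=0.09180, 0.33·0.35=0.1155, 0.5·0.75=0.3750. Summing gives P(heads) = 0.58230.
P(Coin 2 | heads) = 0.1155 / 0.58230 = 0.1984.

Posterior probability ≈ 0.1984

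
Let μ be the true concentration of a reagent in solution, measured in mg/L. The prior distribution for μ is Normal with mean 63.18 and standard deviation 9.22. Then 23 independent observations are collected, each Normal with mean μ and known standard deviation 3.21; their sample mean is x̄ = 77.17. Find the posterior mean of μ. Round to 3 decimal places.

With known σ, the Normal prior is conjugate. Weight on the data is w = (n/σ²)/(n/σ² + 1/τ₀²) = 2.23212/(2.23212+0.0117635) = 0.99476.
Posterior mean = w·x̄ + (1−w)·μ₀ = 0.99476·77.17 + 0.0052425·63.18 = 77.097.

Posterior mean ≈ 77.097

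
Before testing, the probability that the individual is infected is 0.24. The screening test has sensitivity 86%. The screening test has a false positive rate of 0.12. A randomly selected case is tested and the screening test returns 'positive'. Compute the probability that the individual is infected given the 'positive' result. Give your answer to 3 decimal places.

Let H be the event that the individual is infected. P(H) = 0.24, so P(¬H) = 0.76. With E the 'positive' result, P(E|H) = 0.86 and P(E|¬H) = 0.12.
P(E) = 0.86·0.24 + 0.12·0.76 = 0.20640 + 0.091200 = 0.29760.
By Bayes' theorem, P(H|E) = 0.20640 / 0.29760 = 0.694.

P(H | E) ≈ 0.694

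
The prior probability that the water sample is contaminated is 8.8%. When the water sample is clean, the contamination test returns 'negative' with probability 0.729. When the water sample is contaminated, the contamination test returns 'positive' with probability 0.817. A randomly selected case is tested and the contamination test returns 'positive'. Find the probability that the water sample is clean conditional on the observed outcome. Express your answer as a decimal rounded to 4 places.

Write H for 'the water sample is contaminated'. Prior odds H:¬H = 0.088/0.912 = 0.096491. For the 'positive' outcome, the likelihood ratio is 0.817/0.271 = 3.0148.
Posterior odds = 0.096491 × 3.0148 = 0.29090, so P(H|E) = 0.29090/(1+0.29090) = 0.2253. Then P(¬H|E) = 1 − 0.2253 = 0.7747.

P(¬H | E) ≈ 0.7747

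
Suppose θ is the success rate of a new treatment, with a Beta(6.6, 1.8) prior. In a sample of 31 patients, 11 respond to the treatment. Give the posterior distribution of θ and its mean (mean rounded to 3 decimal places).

Posterior: Beta(17.6, 21.8); mean ≈ 0.447

Observing 11 successes and 20 failures updates Beta(6.6, 1.8) by adding the success and failure counts to the two shape parameters: α = 6.6+11 = 17.6, β = 1.8+20 = 21.8.
Posterior mean = α/(α+β) = 17.6/39.4 = 0.447.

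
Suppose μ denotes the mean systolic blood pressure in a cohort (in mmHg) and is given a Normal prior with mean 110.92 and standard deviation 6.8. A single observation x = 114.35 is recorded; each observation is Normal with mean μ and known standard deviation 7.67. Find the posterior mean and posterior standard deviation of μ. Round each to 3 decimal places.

With known σ, the Normal prior is conjugate. Weight on the data is w = (n/σ²)/(n/σ² + 1/τ₀²) = 0.0169984/(0.0169984+0.0216263) = 0.44009.
Posterior mean = w·x̄ + (1−w)·μ₀ = 0.44009·114.35 + 0.55991·110.92 = 112.430. Posterior variance = 1/(0.0169984+0.0216263) = 25.8901, so SD = 5.088.

Posterior mean ≈ 112.430; posterior SD ≈ 5.088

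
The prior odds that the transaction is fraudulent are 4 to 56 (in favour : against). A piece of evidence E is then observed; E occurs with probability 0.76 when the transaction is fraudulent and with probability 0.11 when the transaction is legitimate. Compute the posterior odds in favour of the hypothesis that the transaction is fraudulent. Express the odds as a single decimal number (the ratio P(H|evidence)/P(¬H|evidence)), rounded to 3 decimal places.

Prior odds = 4/56 = 0.071429.
Likelihood ratio for E = 0.76/0.11 = 6.9091.
Posterior odds = prior odds × LR = 0.49351.

Posterior odds ≈ 0.494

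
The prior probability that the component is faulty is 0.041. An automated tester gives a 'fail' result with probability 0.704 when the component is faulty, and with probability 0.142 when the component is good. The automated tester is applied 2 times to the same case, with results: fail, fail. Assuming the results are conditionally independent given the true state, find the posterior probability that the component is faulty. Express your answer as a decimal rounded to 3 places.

With H the event that the component is faulty, the joint likelihood of the observed sequence is P(data|H) = 0.704·0.704 = 0.49562 and P(data|¬H) = 0.142·0.142 = 0.020164.
Bayes: P(H|data) = 0.041·0.49562 / (0.041·0.49562 + 0.959·0.020164) = 0.020320/0.039658 = 0.5124.

Posterior P(H) ≈ 0.512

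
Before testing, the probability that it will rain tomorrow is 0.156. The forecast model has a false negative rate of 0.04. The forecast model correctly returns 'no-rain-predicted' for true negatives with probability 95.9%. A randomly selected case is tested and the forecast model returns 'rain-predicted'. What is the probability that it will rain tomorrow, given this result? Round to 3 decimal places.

P(H | E) ≈ 0.812

Write H for 'it will rain tomorrow'. Prior odds H:¬H = 0.156/0.844 = 0.18483. For the 'rain-predicted' outcome, the likelihood ratio is 0.96/0.041 = 23.415.
Posterior odds = 0.18483 × 23.415 = 4.3278, so P(H|E) = 4.3278/(1+4.3278) = 0.812.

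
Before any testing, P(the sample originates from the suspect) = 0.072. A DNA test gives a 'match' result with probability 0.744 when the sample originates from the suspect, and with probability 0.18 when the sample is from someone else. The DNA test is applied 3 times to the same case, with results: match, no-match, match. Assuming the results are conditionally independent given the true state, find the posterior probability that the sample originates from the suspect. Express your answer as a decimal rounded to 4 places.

Posterior P(H) ≈ 0.2927

Let H be the event that the sample originates from the suspect; start with P(H) = 0.072. P('match'|H) = 0.744, P('match'|¬H) = 0.18.
Update on result 1 ('match'): P(H) ← 0.744·0.0720 / (0.744·0.0720 + 0.18·0.9280) = 0.053568/0.22061 = 0.2428.
Update on result 2 ('no-match'): P(H) ← 0.256·0.2428 / (0.256·0.2428 + 0.82·0.7572) = 0.062162/0.68305 = 0.0910.
Update on result 3 ('match'): P(H) ← 0.744·0.0910 / (0.744·0.0910 + 0.18·0.9090) = 0.067709/0.23133 = 0.2927.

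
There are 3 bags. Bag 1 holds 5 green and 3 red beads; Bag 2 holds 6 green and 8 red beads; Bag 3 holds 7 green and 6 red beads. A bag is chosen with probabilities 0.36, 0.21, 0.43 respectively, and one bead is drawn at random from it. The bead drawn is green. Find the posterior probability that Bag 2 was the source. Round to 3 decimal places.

Posterior probability ≈ 0.165

P(green|Bag 1) = 0.625; P(green|Bag 2) = 0.4286; P(green|Bag 3) = 0.5385.
Prior × likelihood for each source: 0.36·0.625=0.2250, 0.21·0.4286=0.09000, 0.43·0.5385=0.2315. Summing gives P(green) = 0.54654.
P(Bag 2 | green) = 0.09000 / 0.54654 = 0.165.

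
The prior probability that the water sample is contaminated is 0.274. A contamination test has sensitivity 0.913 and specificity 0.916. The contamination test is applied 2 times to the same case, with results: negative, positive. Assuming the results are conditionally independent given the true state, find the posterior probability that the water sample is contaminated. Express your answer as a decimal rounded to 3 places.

With H the event that the water sample is contaminated, the joint likelihood of the observed sequence is P(data|H) = 0.087·0.913 = 0.079431 and P(data|¬H) = 0.916·0.084 = 0.076944.
Bayes: P(H|data) = 0.274·0.079431 / (0.274·0.079431 + 0.726·0.076944) = 0.021764/0.077625 = 0.2804.

Posterior P(H) ≈ 0.280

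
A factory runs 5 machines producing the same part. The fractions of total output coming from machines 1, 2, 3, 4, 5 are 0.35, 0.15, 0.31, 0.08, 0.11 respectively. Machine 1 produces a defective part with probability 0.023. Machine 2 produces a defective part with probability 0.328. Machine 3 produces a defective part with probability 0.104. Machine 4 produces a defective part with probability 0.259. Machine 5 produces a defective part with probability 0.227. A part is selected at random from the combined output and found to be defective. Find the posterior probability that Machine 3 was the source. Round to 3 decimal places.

Posterior probability ≈ 0.238

Tabulate prior·likelihood by source: [1] prior 0.35, lik 0.023, product 0.008050; [2] prior 0.15, lik 0.328, product 0.04920; [3] prior 0.31, lik 0.104, product 0.03224; [4] prior 0.08, lik 0.259, product 0.02072; [5] prior 0.11, lik 0.227, product 0.02497.
Normalizing constant = 0.13518; the posterior for Machine 3 is its product over the sum, 0.03224/0.13518 = 0.238.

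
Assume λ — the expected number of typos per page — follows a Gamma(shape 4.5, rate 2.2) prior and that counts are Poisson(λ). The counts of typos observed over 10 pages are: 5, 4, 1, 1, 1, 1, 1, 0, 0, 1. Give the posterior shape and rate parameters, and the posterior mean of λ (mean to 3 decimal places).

Posterior: Gamma(shape=19.5, rate=12.2); mean ≈ 1.598

The Poisson likelihood adds the total count to the shape and the number of exposure periods to the rate. Here ∑xᵢ = 15 and n = 10, so shape 4.5→19.5 and rate 2.2→12.2.
E[λ | data] = 19.5/12.2 = 1.598.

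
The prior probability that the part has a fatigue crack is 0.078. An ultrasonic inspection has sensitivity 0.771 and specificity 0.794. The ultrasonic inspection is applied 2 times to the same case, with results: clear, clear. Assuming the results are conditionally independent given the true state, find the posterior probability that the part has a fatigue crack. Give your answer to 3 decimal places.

Posterior P(H) ≈ 0.007

Let H be the event that the part has a fatigue crack; start with P(H) = 0.078. P('indication'|H) = 0.771, P('indication'|¬H) = 0.206.
Update on result 1 ('clear'): P(H) ← 0.229·0.0780 / (0.229·0.0780 + 0.794·0.9220) = 0.017862/0.74993 = 0.0238.
Update on result 2 ('clear'): P(H) ← 0.229·0.0238 / (0.229·0.0238 + 0.794·0.9762) = 0.0054544/0.78054 = 0.0070.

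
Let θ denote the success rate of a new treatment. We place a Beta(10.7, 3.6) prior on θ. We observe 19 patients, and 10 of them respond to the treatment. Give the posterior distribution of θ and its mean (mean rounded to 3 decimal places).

Posterior: Beta(20.7, 12.6); mean ≈ 0.622

Observing 10 successes and 9 failures updates Beta(10.7, 3.6) by adding the success and failure counts to the two shape parameters: α = 10.7+10 = 20.7, β = 3.6+9 = 12.6.
Posterior mean = α/(α+β) = 20.7/33.3 = 0.622.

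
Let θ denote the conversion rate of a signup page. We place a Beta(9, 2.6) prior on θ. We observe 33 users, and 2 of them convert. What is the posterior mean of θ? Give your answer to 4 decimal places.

Observing 2 successes and 31 failures updates Beta(9, 2.6) by adding the success and failure counts to the two shape parameters: α = 9+2 = 11, β = 2.6+31 = 33.6.
E[θ | data] = 11/(11+33.6) = 0.2466.

Posterior mean ≈ 0.2466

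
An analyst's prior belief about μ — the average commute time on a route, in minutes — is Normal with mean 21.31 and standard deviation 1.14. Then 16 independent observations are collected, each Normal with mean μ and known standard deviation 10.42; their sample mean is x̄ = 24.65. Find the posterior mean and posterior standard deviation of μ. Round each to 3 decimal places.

Posterior mean ≈ 21.847; posterior SD ≈ 1.044

Prior precision 1/τ₀² = 1/1.14² = 0.769468; data precision n/σ² = 16/10.42² = 0.147362.
Posterior precision = 0.769468 + 0.147362 = 0.916829, giving posterior SD = 1/√0.916829 = 1.044.
Posterior mean = (0.769468·21.31 + 0.147362·24.65) / 0.916829 = 21.847.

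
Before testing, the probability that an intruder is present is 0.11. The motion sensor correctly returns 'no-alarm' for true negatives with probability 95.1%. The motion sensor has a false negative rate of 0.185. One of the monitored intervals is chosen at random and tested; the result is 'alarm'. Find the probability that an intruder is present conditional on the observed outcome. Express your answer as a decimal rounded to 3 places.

Write H for 'an intruder is present'. Prior odds H:¬H = 0.11/0.89 = 0.12360. For the 'alarm' outcome, the likelihood ratio is 0.815/0.049 = 16.633.
Posterior odds = 0.12360 × 16.633 = 2.0557, so P(H|E) = 2.0557/(1+2.0557) = 0.673.

P(H | E) ≈ 0.673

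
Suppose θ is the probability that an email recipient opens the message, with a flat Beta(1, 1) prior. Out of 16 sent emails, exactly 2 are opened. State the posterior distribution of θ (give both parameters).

Observing 2 successes and 14 failures updates Beta(1, 1) by adding the success and failure counts to the two shape parameters: α = 1+2 = 3, β = 1+14 = 15.

Posterior: Beta(3, 15)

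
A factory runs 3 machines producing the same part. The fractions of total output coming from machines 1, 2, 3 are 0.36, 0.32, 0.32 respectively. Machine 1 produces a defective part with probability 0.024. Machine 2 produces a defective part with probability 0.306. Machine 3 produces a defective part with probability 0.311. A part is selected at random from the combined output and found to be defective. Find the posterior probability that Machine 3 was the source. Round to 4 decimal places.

Posterior probability ≈ 0.4829

Tabulate prior·likelihood by source: [1] prior 0.36, lik 0.024, product 0.008640; [2] prior 0.32, lik 0.306, product 0.09792; [3] prior 0.32, lik 0.311, product 0.09952.
Normalizing constant = 0.20608; the posterior for Machine 3 is its product over the sum, 0.09952/0.20608 = 0.4829.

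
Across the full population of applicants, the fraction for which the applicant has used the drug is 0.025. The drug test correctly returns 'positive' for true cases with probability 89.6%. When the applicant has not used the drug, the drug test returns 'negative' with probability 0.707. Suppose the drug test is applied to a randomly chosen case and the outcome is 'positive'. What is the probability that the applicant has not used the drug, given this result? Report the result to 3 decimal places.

Let H be the event that the applicant has used the drug. P(H) = 0.025, so P(¬H) = 0.975. With E the 'positive' result, P(E|H) = 0.896 and P(E|¬H) = 0.293.
P(E) = 0.896·0.025 + 0.293·0.975 = 0.022400 + 0.28567 = 0.30807.
By Bayes' theorem, P(H|E) = 0.022400 / 0.30807 = 0.073. Hence P(¬H|E) = 1 − 0.073 = 0.927.

P(¬H | E) ≈ 0.927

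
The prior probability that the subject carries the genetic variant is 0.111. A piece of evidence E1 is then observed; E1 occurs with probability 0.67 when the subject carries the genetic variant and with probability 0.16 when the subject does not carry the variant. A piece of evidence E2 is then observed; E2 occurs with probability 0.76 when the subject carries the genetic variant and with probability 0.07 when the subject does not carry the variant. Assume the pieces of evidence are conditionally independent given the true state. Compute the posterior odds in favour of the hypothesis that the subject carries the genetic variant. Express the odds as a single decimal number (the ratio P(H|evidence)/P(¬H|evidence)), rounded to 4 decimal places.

Posterior odds ≈ 5.6766

Prior odds = 0.111/(1−0.111) = 0.12486.
Likelihood ratio for E1 = 0.67/0.16 = 4.1875.
Likelihood ratio for E2 = 0.76/0.07 = 10.857.
Posterior odds = prior odds × LR₁ × LR₂ = 5.6766.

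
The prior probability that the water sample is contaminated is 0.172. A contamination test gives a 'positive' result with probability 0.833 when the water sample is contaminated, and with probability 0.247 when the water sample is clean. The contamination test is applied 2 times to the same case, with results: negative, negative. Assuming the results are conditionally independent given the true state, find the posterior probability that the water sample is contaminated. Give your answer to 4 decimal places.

With H the event that the water sample is contaminated, the joint likelihood of the observed sequence is P(data|H) = 0.167·0.167 = 0.027889 and P(data|¬H) = 0.753·0.753 = 0.56701.
Bayes: P(H|data) = 0.172·0.027889 / (0.172·0.027889 + 0.828·0.56701) = 0.0047969/0.47428 = 0.0101.

Posterior P(H) ≈ 0.0101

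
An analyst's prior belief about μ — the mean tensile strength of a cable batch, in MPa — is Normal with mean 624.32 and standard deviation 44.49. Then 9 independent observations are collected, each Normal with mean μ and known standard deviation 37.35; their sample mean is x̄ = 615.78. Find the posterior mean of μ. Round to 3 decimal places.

Prior precision 1/τ₀² = 1/44.49² = 0.00050521; data precision n/σ² = 9/37.35² = 0.00645151.
Posterior precision = 0.00050521 + 0.00645151 = 0.00695672.
Posterior mean = (0.00050521·624.32 + 0.00645151·615.78) / 0.00695672 = 616.400.

Posterior mean ≈ 616.400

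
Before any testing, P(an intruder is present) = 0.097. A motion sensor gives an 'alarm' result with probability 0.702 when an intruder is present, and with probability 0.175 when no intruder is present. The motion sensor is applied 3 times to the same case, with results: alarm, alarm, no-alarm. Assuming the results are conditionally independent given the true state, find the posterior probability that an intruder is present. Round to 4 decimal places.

Posterior P(H) ≈ 0.3844

Let H be the event that an intruder is present; start with P(H) = 0.097. P('alarm'|H) = 0.702, P('alarm'|¬H) = 0.175.
Update on result 1 ('alarm'): P(H) ← 0.702·0.0970 / (0.702·0.0970 + 0.175·0.9030) = 0.068094/0.22612 = 0.3011.
Update on result 2 ('alarm'): P(H) ← 0.702·0.3011 / (0.702·0.3011 + 0.175·0.6989) = 0.21140/0.33370 = 0.6335.
Update on result 3 ('no-alarm'): P(H) ← 0.298·0.6335 / (0.298·0.6335 + 0.825·0.3665) = 0.18878/0.49114 = 0.3844.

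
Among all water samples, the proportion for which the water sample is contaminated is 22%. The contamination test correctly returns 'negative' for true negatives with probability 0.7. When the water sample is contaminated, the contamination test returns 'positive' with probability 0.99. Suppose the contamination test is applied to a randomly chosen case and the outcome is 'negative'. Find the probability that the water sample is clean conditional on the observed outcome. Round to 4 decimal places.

Let H be the event that the water sample is contaminated. P(H) = 0.22, so P(¬H) = 0.78. With E the 'negative' result, P(E|H) = 0.01 and P(E|¬H) = 0.7.
P(E) = 0.01·0.22 + 0.7·0.78 = 0.0022000 + 0.54600 = 0.54820.
By Bayes' theorem, P(H|E) = 0.0022000 / 0.54820 = 0.0040. Hence P(¬H|E) = 1 − 0.0040 = 0.9960.

P(¬H | E) ≈ 0.9960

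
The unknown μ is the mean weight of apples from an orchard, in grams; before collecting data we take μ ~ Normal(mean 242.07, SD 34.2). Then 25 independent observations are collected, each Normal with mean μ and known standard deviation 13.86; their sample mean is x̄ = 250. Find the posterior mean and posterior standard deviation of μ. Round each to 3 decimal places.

With known σ, the Normal prior is conjugate. Weight on the data is w = (n/σ²)/(n/σ² + 1/τ₀²) = 0.130141/(0.130141+0.00085496) = 0.99347.
Posterior mean = w·x̄ + (1−w)·μ₀ = 0.99347·250 + 0.0065267·242.07 = 249.948. Posterior variance = 1/(0.130141+0.00085496) = 7.63383, so SD = 2.763.

Posterior mean ≈ 249.948; posterior SD ≈ 2.763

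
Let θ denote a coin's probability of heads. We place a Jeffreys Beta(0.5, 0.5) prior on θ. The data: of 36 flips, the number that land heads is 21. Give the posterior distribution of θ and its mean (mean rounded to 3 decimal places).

Observing 21 successes and 15 failures updates Beta(0.5, 0.5) by adding the success and failure counts to the two shape parameters: α = 0.5+21 = 21.5, β = 0.5+15 = 15.5.
Posterior mean = α/(α+β) = 21.5/37 = 0.581.

Posterior: Beta(21.5, 15.5); mean ≈ 0.581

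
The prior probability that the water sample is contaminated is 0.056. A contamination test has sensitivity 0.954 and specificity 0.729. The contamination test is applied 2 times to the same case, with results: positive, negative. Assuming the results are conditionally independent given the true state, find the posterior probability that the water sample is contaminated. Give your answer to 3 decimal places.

With H the event that the water sample is contaminated, the joint likelihood of the observed sequence is P(data|H) = 0.954·0.046 = 0.043884 and P(data|¬H) = 0.271·0.729 = 0.19756.
Bayes: P(H|data) = 0.056·0.043884 / (0.056·0.043884 + 0.944·0.19756) = 0.0024575/0.18895 = 0.0130.

Posterior P(H) ≈ 0.013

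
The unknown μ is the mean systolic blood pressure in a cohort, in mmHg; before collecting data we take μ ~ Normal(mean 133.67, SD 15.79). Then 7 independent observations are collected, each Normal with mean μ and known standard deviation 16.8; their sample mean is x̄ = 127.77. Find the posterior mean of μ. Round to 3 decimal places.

Prior precision 1/τ₀² = 1/15.79² = 0.00401084; data precision n/σ² = 7/16.8² = 0.0248016.
Posterior precision = 0.00401084 + 0.0248016 = 0.0288124.
Posterior mean = (0.00401084·133.67 + 0.0248016·127.77) / 0.0288124 = 128.591.

Posterior mean ≈ 128.591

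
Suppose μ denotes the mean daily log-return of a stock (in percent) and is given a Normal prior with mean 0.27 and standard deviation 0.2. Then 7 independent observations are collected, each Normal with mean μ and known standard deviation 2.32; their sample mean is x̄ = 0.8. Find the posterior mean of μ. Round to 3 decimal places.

Posterior mean ≈ 0.296

Prior precision 1/τ₀² = 1/0.2² = 25.0000; data precision n/σ² = 7/2.32² = 1.30054.
Posterior precision = 25.0000 + 1.30054 = 26.3005.
Posterior mean = (25.0000·0.27 + 1.30054·0.8) / 26.3005 = 0.296.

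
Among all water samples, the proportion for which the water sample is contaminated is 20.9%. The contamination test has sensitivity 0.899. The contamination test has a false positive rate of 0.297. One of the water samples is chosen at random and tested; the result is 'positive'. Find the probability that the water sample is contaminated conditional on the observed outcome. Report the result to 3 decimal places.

Let H be the event that the water sample is contaminated. P(H) = 0.209, so P(¬H) = 0.791. With E the 'positive' result, P(E|H) = 0.899 and P(E|¬H) = 0.297.
P(E) = 0.899·0.209 + 0.297·0.791 = 0.18789 + 0.23493 = 0.42282.
By Bayes' theorem, P(H|E) = 0.18789 / 0.42282 = 0.444.

P(H | E) ≈ 0.444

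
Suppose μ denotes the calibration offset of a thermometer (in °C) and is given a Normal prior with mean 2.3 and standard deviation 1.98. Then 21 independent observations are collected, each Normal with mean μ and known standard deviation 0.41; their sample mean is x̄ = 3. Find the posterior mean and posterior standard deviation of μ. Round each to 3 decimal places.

With known σ, the Normal prior is conjugate. Weight on the data is w = (n/σ²)/(n/σ² + 1/τ₀²) = 124.926/(124.926+0.255076) = 0.99796.
Posterior mean = w·x̄ + (1−w)·μ₀ = 0.99796·3 + 0.0020377·2.3 = 2.999. Posterior variance = 1/(124.926+0.255076) = 0.00798845, so SD = 0.089.

Posterior mean ≈ 2.999; posterior SD ≈ 0.089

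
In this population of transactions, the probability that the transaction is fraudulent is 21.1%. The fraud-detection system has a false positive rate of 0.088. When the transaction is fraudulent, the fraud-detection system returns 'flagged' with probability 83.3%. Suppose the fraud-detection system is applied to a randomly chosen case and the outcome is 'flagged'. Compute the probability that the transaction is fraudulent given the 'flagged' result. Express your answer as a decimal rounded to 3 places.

Write H for 'the transaction is fraudulent'. Prior odds H:¬H = 0.211/0.789 = 0.26743. For the 'flagged' outcome, the likelihood ratio is 0.833/0.088 = 9.4659.
Posterior odds = 0.26743 × 9.4659 = 2.5314, so P(H|E) = 2.5314/(1+2.5314) = 0.717.

P(H | E) ≈ 0.717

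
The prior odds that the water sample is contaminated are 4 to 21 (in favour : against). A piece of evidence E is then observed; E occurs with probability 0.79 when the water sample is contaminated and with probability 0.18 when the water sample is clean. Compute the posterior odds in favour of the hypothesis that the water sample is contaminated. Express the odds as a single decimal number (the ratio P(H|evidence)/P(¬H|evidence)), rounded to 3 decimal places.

Prior odds = 4/21 = 0.19048.
Likelihood ratio for E = 0.79/0.18 = 4.3889.
Posterior odds = prior odds × LR = 0.83598.

Posterior odds ≈ 0.836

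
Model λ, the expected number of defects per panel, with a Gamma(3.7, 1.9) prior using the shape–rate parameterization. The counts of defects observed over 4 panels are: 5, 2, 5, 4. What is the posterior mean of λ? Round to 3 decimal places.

Posterior mean ≈ 3.339

The Poisson likelihood adds the total count to the shape and the number of exposure periods to the rate. Here ∑xᵢ = 16 and n = 4, so shape 3.7→19.7 and rate 1.9→5.9.
Posterior mean = shape/rate = 19.7/5.9 = 3.339.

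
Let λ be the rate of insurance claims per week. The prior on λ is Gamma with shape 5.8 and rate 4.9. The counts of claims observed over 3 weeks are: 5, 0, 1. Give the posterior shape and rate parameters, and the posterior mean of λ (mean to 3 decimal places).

The Poisson likelihood adds the total count to the shape and the number of exposure periods to the rate. Here ∑xᵢ = 6 and n = 3, so shape 5.8→11.8 and rate 4.9→7.9.
Posterior mean = shape/rate = 11.8/7.9 = 1.494.

Posterior: Gamma(shape=11.8, rate=7.9); mean ≈ 1.494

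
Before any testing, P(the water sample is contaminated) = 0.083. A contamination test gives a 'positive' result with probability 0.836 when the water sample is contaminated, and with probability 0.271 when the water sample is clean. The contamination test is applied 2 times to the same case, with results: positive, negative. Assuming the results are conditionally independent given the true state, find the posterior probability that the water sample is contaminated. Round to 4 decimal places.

Posterior P(H) ≈ 0.0591

Let H be the event that the water sample is contaminated; start with P(H) = 0.083. P('positive'|H) = 0.836, P('positive'|¬H) = 0.271.
Update on result 1 ('positive'): P(H) ← 0.836·0.0830 / (0.836·0.0830 + 0.271·0.9170) = 0.069388/0.31790 = 0.2183.
Update on result 2 ('negative'): P(H) ← 0.164·0.2183 / (0.164·0.2183 + 0.729·0.7817) = 0.035797/0.60568 = 0.0591.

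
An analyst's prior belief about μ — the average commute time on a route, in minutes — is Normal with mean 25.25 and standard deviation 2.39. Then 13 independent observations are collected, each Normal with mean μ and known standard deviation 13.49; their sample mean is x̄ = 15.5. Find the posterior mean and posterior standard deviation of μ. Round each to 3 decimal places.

With known σ, the Normal prior is conjugate. Weight on the data is w = (n/σ²)/(n/σ² + 1/τ₀²) = 0.0714364/(0.0714364+0.175067) = 0.28980.
Posterior mean = w·x̄ + (1−w)·μ₀ = 0.28980·15.5 + 0.71020·25.25 = 22.424. Posterior variance = 1/(0.0714364+0.175067) = 4.05674, so SD = 2.014.

Posterior mean ≈ 22.424; posterior SD ≈ 2.014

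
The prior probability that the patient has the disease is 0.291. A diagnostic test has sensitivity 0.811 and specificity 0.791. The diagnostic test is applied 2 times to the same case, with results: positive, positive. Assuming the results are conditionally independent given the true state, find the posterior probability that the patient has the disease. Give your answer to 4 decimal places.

With H the event that the patient has the disease, the joint likelihood of the observed sequence is P(data|H) = 0.811·0.811 = 0.65772 and P(data|¬H) = 0.209·0.209 = 0.043681.
Bayes: P(H|data) = 0.291·0.65772 / (0.291·0.65772 + 0.709·0.043681) = 0.19140/0.22237 = 0.8607.

Posterior P(H) ≈ 0.8607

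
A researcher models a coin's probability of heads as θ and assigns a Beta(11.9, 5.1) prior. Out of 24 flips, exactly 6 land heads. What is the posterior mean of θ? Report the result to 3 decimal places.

The binomial likelihood is conjugate to the Beta prior: with 6 successes and 18 failures, the posterior is Beta(11.9+6, 5.1+18) = Beta(17.9, 23.1).
E[θ | data] = 17.9/(17.9+23.1) = 0.437.

Posterior mean ≈ 0.437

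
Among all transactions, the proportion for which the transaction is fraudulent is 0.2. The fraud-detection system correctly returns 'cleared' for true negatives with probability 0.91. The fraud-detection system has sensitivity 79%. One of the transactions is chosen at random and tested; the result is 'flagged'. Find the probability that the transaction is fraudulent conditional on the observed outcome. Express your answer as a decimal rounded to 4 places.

Let H be the event that the transaction is fraudulent. P(H) = 0.2, so P(¬H) = 0.8. With E the 'flagged' result, P(E|H) = 0.79 and P(E|¬H) = 0.09.
P(E) = 0.79·0.2 + 0.09·0.8 = 0.15800 + 0.072000 = 0.23000.
By Bayes' theorem, P(H|E) = 0.15800 / 0.23000 = 0.6870.

P(H | E) ≈ 0.6870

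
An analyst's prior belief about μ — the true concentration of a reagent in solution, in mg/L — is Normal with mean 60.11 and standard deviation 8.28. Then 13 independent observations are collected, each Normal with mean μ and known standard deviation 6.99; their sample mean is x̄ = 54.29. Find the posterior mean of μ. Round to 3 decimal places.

Posterior mean ≈ 54.592

With known σ, the Normal prior is conjugate. Weight on the data is w = (n/σ²)/(n/σ² + 1/τ₀²) = 0.266066/(0.266066+0.0145861) = 0.94803.
Posterior mean = w·x̄ + (1−w)·μ₀ = 0.94803·54.29 + 0.051972·60.11 = 54.592.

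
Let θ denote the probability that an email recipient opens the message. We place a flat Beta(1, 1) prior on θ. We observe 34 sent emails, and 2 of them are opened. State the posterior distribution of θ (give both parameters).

The binomial likelihood is conjugate to the Beta prior: with 2 successes and 32 failures, the posterior is Beta(1+2, 1+32) = Beta(3, 33).

Posterior: Beta(3, 33)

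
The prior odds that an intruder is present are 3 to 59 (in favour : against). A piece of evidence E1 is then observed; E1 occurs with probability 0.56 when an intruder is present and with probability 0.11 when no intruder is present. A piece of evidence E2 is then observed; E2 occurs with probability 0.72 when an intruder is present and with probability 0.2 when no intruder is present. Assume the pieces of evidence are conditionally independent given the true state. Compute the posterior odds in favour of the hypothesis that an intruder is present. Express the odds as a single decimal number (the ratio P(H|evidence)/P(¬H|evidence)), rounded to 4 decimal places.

Prior odds = 3/59 = 0.050847.
Likelihood ratio for E1 = 0.56/0.11 = 5.0909.
Likelihood ratio for E2 = 0.72/0.2 = 3.6000.
Posterior odds = prior odds × LR₁ × LR₂ = 0.93190.

Posterior odds ≈ 0.9319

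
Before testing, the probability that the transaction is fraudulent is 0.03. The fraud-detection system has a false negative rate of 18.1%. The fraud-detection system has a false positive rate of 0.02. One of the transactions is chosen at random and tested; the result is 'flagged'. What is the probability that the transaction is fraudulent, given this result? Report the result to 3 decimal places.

Write H for 'the transaction is fraudulent'. Prior odds H:¬H = 0.03/0.97 = 0.030928. For the 'flagged' outcome, the likelihood ratio is 0.819/0.02 = 40.950.
Posterior odds = 0.030928 × 40.950 = 1.2665, so P(H|E) = 1.2665/(1+1.2665) = 0.559.

P(H | E) ≈ 0.559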